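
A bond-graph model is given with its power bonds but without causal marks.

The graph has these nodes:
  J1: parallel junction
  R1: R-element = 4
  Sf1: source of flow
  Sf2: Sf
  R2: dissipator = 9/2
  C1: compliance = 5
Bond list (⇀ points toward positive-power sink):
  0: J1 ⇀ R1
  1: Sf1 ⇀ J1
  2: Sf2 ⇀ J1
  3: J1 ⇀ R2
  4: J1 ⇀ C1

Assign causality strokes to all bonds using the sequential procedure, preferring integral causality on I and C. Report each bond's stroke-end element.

#1 |Sf1  (source Sf1 imposes f)
#2 |Sf2  (Sf2: flow source, stroke at near end)
#4 |J1  (prefer integral on C1)
#0 |R1  (0-jn J1 has e-setter on 4)
#3 |R2  (J1 effort already set via bond 4)

b0 stroke at R1
b1 stroke at Sf1
b2 stroke at Sf2
b3 stroke at R2
b4 stroke at J1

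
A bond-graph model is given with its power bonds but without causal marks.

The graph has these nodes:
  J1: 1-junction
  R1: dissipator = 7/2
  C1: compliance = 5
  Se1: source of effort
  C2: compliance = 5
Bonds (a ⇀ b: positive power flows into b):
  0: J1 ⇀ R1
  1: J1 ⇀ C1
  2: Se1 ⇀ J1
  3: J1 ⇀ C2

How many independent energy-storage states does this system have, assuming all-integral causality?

2  (C1, C2 all integral)

b2 |J1  (Se1: effort source, stroke at far end)
b1 |J1  (C1 outputs effort q/C1)
b3 |J1  (C2: C, integral causality)
b0 |R1  (J1: last free bond brings flow in)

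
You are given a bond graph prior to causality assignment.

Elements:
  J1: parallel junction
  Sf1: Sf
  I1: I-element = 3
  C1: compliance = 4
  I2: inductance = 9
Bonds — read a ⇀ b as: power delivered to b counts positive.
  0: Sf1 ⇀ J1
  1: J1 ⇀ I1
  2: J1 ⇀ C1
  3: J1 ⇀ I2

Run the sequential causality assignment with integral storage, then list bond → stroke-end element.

#0 →Sf1  (Sf1 fixes flow; stroke at Sf1)
#1 →I1  (I1: I, integral causality)
#2 →J1  (prefer integral on C1)
#3 →I2  (0-jn J1 has e-setter on 2)

b0 →Sf1
b1 →I1
b2 →J1
b3 →I2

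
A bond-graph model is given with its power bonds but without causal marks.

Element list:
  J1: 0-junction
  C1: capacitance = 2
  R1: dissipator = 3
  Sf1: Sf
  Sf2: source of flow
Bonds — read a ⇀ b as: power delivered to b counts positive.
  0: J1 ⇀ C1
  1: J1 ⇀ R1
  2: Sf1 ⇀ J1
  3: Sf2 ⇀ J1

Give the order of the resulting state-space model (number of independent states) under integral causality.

bond 2 stroke at Sf1  (Sf1: flow source, stroke at near end)
bond 3 stroke at Sf2  (Sf2 (Sf) sets flow on bond)
bond 0 stroke at J1  (C1 integral (e out))
bond 1 stroke at R1  (0-jn J1 has e-setter on 0)

1  (C1 all integral)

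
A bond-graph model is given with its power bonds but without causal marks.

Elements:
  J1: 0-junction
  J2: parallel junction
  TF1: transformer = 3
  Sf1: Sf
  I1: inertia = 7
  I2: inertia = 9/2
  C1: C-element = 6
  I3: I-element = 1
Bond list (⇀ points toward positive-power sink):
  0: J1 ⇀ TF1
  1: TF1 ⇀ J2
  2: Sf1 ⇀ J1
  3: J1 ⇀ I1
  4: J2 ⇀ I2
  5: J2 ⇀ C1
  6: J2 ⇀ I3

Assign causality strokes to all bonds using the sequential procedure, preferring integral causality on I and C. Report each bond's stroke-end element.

#0 stroke→J1
#1 stroke→TF1
#2 stroke→Sf1
#3 stroke→I1
#4 stroke→I2
#5 stroke→J2
#6 stroke→I3

#2 |Sf1  (Sf1: flow source, stroke at near end)
#3 |I1  (I1 integral (f out))
#0 |J1  (closing 0-jn rule on J1)
#1 |TF1  (TF TF1: opposite of bond 0)
#4 |I2  (I2 outputs flow p/I2)
#5 |J2  (C1 outputs effort q/C1)
#6 |I3  (J2 effort already set via bond 5)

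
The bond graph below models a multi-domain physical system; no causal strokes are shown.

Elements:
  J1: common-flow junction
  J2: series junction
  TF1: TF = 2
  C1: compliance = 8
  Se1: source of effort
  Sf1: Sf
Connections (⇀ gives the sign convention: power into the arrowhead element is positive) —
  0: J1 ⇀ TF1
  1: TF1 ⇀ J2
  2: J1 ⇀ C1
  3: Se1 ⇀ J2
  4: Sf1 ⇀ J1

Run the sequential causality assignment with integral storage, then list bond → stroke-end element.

β3 stroke at J2  (Se1 fixes effort; stroke away)
β4 stroke at Sf1  (Sf1 (Sf) sets flow on bond)
β0 stroke at J1  (J1 flow already set via bond 4)
β2 stroke at J1  (J1: bond 4 brought flow, rest push out)
β1 stroke at TF1  (closing 1-jn rule on J2)

#0 stroke→J1
#1 stroke→TF1
#2 stroke→J1
#3 stroke→J2
#4 stroke→Sf1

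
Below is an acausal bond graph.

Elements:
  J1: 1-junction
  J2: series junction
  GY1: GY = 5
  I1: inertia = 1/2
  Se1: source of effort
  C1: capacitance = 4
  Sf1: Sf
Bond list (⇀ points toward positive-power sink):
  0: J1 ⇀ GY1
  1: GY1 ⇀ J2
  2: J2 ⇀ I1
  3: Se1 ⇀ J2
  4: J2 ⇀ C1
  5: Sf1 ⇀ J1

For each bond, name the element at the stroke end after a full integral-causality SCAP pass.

β0 |J1
β1 |J2
β2 |I1
β3 |J2
β4 |J2
β5 |Sf1

b3 |J2  (Se1: effort source, stroke at far end)
b5 |Sf1  (Sf1 (Sf) sets flow on bond)
b0 |J1  (J1: bond 5 brought flow, rest push out)
b1 |J2  (through GY1, causality inverts; strokes same side of GY1)
b2 |I1  (I1 integral (f out))
b4 |J2  (J2: bond 2 brought flow, rest push out)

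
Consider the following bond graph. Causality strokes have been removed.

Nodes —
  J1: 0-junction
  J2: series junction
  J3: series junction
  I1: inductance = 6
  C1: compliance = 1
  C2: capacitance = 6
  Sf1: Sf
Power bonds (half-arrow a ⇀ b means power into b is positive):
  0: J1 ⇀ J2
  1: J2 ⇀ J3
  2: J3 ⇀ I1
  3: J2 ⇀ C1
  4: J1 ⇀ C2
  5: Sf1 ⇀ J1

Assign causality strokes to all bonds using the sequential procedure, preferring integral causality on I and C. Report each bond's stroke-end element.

#5 →Sf1  (Sf1: flow source, stroke at near end)
#2 →I1  (I1 outputs flow p/I1)
#1 →J3  (1-jn J3 has f-setter on 2)
#0 →J2  (J2 flow already set via bond 1)
#3 →J2  (common-f at J2 fixed by 1)
#4 →J1  (only one effort-in slot at J1)

bond 0 stroke at J2
bond 1 stroke at J3
bond 2 stroke at I1
bond 3 stroke at J2
bond 4 stroke at J1
bond 5 stroke at Sf1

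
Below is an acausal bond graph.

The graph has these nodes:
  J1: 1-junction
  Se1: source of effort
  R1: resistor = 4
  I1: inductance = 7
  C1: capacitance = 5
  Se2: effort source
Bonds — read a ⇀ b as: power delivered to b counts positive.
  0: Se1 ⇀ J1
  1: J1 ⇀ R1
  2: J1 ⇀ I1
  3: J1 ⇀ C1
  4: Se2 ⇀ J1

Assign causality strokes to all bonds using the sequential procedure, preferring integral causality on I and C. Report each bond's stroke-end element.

#0 |J1
#1 |J1
#2 |I1
#3 |J1
#4 |J1

bond 0 →J1  (Se1 fixes effort; stroke away)
bond 4 →J1  (Se2 fixes effort; stroke away)
bond 2 →I1  (prefer integral on I1)
bond 1 →J1  (1-jn J1 has f-setter on 2)
bond 3 →J1  (1-jn J1 has f-setter on 2)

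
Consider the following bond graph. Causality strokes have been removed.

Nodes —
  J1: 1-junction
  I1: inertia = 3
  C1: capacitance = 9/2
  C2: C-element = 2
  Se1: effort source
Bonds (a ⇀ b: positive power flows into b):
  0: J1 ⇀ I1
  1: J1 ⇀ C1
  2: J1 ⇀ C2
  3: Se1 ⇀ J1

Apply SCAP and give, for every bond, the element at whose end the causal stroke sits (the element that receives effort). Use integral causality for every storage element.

b3 stroke→J1  (Se1 (Se) sets effort on bond)
b0 stroke→I1  (I1 outputs flow p/I1)
b1 stroke→J1  (common-f at J1 fixed by 0)
b2 stroke→J1  (J1 flow already set via bond 0)

b0 stroke at I1
b1 stroke at J1
b2 stroke at J1
b3 stroke at J1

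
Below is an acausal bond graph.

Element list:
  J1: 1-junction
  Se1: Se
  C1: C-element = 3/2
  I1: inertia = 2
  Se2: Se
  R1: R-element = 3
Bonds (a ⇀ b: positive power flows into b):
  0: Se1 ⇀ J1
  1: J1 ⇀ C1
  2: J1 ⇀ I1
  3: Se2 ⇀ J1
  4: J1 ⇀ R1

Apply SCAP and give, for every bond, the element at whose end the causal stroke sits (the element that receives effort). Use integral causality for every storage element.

#0 →J1
#1 →J1
#2 →I1
#3 →J1
#4 →J1

#0 |J1  (Se1 fixes effort; stroke away)
#3 |J1  (Se2: effort source, stroke at far end)
#1 |J1  (C1 outputs effort q/C1)
#2 |I1  (prefer integral on I1)
#4 |J1  (common-f at J1 fixed by 2)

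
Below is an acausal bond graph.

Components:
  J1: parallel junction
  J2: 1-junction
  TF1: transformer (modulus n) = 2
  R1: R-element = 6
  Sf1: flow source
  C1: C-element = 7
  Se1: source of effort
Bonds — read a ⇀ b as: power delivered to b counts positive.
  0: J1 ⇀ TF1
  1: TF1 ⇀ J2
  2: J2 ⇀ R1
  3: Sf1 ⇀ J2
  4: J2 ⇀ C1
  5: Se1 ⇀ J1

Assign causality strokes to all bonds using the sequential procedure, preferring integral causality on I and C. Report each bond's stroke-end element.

#3 →Sf1  (Sf1: flow source, stroke at near end)
#5 →J1  (Se1: effort source, stroke at far end)
#0 →TF1  (J1: bond 5 brought effort, rest push out)
#1 →J2  (1-jn J2 has f-setter on 3)
#2 →J2  (J2 flow already set via bond 3)
#4 →J2  (common-f at J2 fixed by 3)

β0 →TF1
β1 →J2
β2 →J2
β3 →Sf1
β4 →J2
β5 →J1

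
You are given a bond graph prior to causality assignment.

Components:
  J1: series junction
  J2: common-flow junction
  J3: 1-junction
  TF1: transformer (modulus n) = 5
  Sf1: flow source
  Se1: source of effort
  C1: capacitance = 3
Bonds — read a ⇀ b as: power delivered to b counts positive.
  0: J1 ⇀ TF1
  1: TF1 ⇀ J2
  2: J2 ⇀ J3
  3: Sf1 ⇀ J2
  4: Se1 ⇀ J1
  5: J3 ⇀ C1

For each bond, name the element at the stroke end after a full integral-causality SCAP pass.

β0 stroke at TF1
β1 stroke at J2
β2 stroke at J2
β3 stroke at Sf1
β4 stroke at J1
β5 stroke at J3

bond 3 →Sf1  (Sf1: flow source, stroke at near end)
bond 4 →J1  (Se1: effort source, stroke at far end)
bond 0 →TF1  (only one flow-in slot at J1)
bond 1 →J2  (J2: bond 3 brought flow, rest push out)
bond 2 →J2  (J2: bond 3 brought flow, rest push out)
bond 5 →J3  (J3: bond 2 brought flow, rest push out)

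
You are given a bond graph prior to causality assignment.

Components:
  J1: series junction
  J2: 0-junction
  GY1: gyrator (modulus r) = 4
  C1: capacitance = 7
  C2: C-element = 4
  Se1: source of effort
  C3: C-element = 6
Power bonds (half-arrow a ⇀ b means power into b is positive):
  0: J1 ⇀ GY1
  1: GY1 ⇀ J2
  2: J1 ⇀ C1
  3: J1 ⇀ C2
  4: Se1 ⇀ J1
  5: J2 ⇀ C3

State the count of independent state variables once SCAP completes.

β4 stroke at J1  (Se1: effort source, stroke at far end)
β2 stroke at J1  (C1: C, integral causality)
β3 stroke at J1  (prefer integral on C2)
β0 stroke at GY1  (closing 1-jn rule on J1)
β1 stroke at GY1  (through GY1, causality inverts; strokes same side of GY1)
β5 stroke at J2  (only one effort-in slot at J2)

3  (C1, C2, C3 all integral)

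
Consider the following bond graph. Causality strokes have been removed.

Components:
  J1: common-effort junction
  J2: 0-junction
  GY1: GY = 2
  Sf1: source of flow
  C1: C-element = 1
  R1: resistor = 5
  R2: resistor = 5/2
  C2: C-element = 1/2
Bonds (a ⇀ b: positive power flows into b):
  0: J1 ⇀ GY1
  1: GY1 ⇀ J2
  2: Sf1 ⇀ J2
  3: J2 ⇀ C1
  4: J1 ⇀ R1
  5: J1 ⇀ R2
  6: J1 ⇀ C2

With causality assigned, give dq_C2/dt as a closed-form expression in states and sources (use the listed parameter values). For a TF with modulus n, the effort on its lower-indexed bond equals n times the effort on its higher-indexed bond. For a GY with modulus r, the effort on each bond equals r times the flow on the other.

bond 2 stroke at Sf1  (Sf1 (Sf) sets flow on bond)
bond 3 stroke at J2  (C1: C, integral causality)
bond 1 stroke at GY1  (J2: bond 3 brought effort, rest push out)
bond 0 stroke at GY1  (through GY1, causality inverts; strokes same side of GY1)
bond 6 stroke at J1  (prefer integral on C2)
bond 4 stroke at R1  (J1: bond 6 brought effort, rest push out)
bond 5 stroke at R2  (0-jn J1 has e-setter on 6)

dq_C2/dt = -q_C1/2 - 6*q_C2/5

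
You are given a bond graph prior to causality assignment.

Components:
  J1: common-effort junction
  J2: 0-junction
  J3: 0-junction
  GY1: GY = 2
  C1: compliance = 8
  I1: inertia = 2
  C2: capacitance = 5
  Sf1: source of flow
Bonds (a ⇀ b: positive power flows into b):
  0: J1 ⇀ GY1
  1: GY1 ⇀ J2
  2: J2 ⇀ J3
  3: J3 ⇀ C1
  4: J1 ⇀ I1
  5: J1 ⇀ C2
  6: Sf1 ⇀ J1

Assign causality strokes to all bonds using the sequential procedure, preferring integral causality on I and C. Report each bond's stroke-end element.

#0 stroke→GY1
#1 stroke→GY1
#2 stroke→J2
#3 stroke→J3
#4 stroke→I1
#5 stroke→J1
#6 stroke→Sf1

β6 →Sf1  (Sf1 (Sf) sets flow on bond)
β3 →J3  (C1: C, integral causality)
β2 →J2  (0-jn J3 has e-setter on 3)
β1 →GY1  (common-e at J2 fixed by 2)
β0 →GY1  (through GY1, causality inverts; strokes same side of GY1)
β4 →I1  (I1 integral (f out))
β5 →J1  (J1 needs exactly one e-in)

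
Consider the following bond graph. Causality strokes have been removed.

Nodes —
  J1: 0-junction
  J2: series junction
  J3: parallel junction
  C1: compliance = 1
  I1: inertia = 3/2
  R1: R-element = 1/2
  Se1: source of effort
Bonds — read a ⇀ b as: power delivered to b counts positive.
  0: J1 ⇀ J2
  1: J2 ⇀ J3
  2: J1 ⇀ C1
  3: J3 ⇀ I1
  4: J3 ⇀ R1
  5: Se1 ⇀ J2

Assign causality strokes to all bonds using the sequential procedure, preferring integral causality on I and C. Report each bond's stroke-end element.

bond 0 →J2
bond 1 →J3
bond 2 →J1
bond 3 →I1
bond 4 →R1
bond 5 →J2

β5 →J2  (source Se1 imposes e)
β2 →J1  (C1 outputs effort q/C1)
β0 →J2  (J1: bond 2 brought effort, rest push out)
β1 →J3  (J2: last free bond brings flow in)
β3 →I1  (J3: bond 1 brought effort, rest push out)
β4 →R1  (J3: bond 1 brought effort, rest push out)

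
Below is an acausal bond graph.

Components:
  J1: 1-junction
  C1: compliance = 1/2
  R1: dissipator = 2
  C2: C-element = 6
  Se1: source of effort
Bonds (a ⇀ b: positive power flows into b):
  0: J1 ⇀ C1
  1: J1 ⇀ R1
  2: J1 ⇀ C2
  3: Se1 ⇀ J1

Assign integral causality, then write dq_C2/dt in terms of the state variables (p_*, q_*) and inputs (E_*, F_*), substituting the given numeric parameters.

dq_C2/dt = E_Se1/2 - q_C1 - q_C2/12

#3 |J1  (source Se1 imposes e)
#0 |J1  (C1: C, integral causality)
#2 |J1  (C2: C, integral causality)
#1 |R1  (closing 1-jn rule on J1)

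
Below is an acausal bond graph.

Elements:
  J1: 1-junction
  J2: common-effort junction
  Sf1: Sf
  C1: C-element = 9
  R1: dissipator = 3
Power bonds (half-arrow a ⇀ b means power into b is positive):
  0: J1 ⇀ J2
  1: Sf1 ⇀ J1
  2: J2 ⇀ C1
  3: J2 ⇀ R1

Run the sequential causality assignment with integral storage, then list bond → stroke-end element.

b0 stroke at J1
b1 stroke at Sf1
b2 stroke at J2
b3 stroke at R1

b1 |Sf1  (Sf1: flow source, stroke at near end)
b0 |J1  (J1: bond 1 brought flow, rest push out)
b2 |J2  (C1 outputs effort q/C1)
b3 |R1  (common-e at J2 fixed by 2)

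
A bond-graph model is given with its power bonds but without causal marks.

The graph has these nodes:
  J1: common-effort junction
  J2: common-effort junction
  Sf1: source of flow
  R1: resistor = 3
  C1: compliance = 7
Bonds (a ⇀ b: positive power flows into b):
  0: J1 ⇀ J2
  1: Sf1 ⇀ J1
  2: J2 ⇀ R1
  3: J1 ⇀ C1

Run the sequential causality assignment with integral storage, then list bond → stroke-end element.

b1 stroke at Sf1  (Sf1 fixes flow; stroke at Sf1)
b3 stroke at J1  (prefer integral on C1)
b0 stroke at J2  (common-e at J1 fixed by 3)
b2 stroke at R1  (J2: bond 0 brought effort, rest push out)

bond 0 |J2
bond 1 |Sf1
bond 2 |R1
bond 3 |J1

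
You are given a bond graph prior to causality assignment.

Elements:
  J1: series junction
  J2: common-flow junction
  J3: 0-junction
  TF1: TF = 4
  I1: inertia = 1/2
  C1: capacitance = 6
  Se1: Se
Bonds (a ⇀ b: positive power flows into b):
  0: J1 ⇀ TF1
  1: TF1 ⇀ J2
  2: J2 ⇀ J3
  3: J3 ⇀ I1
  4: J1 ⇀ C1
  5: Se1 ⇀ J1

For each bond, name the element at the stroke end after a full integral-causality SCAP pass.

b0 stroke→TF1
b1 stroke→J2
b2 stroke→J3
b3 stroke→I1
b4 stroke→J1
b5 stroke→J1

b5 stroke→J1  (Se1 fixes effort; stroke away)
b3 stroke→I1  (I1 outputs flow p/I1)
b2 stroke→J3  (closing 0-jn rule on J3)
b1 stroke→J2  (J2: bond 2 brought flow, rest push out)
b0 stroke→TF1  (TF1: transformer flips bond 1)
b4 stroke→J1  (J1: bond 0 brought flow, rest push out)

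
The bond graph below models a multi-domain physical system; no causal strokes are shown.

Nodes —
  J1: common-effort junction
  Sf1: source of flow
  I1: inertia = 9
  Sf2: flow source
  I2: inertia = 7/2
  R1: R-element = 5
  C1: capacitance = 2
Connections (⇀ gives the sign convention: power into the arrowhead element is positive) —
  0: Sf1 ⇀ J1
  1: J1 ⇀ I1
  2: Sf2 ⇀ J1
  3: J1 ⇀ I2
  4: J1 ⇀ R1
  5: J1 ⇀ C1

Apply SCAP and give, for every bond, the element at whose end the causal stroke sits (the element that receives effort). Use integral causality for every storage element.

b0 →Sf1  (Sf1 fixes flow; stroke at Sf1)
b2 →Sf2  (source Sf2 imposes f)
b1 →I1  (I1 integral (f out))
b3 →I2  (I2 integral (f out))
b5 →J1  (prefer integral on C1)
b4 →R1  (J1: bond 5 brought effort, rest push out)

bond 0 →Sf1
bond 1 →I1
bond 2 →Sf2
bond 3 →I2
bond 4 →R1
bond 5 →J1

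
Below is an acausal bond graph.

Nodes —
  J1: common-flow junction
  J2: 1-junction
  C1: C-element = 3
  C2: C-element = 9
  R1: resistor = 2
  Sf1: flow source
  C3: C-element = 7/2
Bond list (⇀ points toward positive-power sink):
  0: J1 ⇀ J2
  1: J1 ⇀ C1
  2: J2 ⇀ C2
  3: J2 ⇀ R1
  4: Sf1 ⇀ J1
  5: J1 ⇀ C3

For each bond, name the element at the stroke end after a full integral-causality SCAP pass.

b4 stroke at Sf1  (Sf1 fixes flow; stroke at Sf1)
b0 stroke at J1  (J1 flow already set via bond 4)
b1 stroke at J1  (common-f at J1 fixed by 4)
b5 stroke at J1  (J1 flow already set via bond 4)
b2 stroke at J2  (common-f at J2 fixed by 0)
b3 stroke at J2  (J2 flow already set via bond 0)

#0 stroke at J1
#1 stroke at J1
#2 stroke at J2
#3 stroke at J2
#4 stroke at Sf1
#5 stroke at J1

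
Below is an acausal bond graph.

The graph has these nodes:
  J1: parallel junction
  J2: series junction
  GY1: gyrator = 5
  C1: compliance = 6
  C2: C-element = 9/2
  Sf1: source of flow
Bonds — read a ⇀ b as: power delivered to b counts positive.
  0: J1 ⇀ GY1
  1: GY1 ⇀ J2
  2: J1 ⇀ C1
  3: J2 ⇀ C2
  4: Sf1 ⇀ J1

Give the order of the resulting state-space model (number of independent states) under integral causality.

2  (C1, C2 all integral)

β4 |Sf1  (Sf1 fixes flow; stroke at Sf1)
β2 |J1  (prefer integral on C1)
β0 |GY1  (J1 effort already set via bond 2)
β1 |GY1  (GY1 both-in/both-out from 0)
β3 |J2  (common-f at J2 fixed by 1)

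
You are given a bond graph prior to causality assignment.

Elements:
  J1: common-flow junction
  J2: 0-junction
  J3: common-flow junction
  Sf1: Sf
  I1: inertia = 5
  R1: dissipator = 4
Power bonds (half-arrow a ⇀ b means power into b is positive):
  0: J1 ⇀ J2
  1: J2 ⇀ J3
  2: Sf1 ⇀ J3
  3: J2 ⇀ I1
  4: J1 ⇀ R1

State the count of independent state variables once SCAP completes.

#2 stroke→Sf1  (Sf1 fixes flow; stroke at Sf1)
#1 stroke→J3  (J3: bond 2 brought flow, rest push out)
#3 stroke→I1  (I1: I, integral causality)
#0 stroke→J2  (only one effort-in slot at J2)
#4 stroke→J1  (1-jn J1 has f-setter on 0)

1  (I1 all integral)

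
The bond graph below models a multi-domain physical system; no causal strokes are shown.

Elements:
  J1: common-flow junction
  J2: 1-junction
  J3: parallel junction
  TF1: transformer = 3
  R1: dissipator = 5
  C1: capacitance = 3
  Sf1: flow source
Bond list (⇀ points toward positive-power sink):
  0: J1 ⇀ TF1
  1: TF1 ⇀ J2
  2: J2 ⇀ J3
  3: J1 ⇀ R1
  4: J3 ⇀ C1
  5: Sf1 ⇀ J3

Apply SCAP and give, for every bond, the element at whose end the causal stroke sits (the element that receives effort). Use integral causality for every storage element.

b5 stroke→Sf1  (source Sf1 imposes f)
b4 stroke→J3  (C1: C, integral causality)
b2 stroke→J2  (0-jn J3 has e-setter on 4)
b1 stroke→TF1  (closing 1-jn rule on J2)
b0 stroke→J1  (TF TF1: opposite of bond 1)
b3 stroke→R1  (closing 1-jn rule on J1)

β0 stroke at J1
β1 stroke at TF1
β2 stroke at J2
β3 stroke at R1
β4 stroke at J3
β5 stroke at Sf1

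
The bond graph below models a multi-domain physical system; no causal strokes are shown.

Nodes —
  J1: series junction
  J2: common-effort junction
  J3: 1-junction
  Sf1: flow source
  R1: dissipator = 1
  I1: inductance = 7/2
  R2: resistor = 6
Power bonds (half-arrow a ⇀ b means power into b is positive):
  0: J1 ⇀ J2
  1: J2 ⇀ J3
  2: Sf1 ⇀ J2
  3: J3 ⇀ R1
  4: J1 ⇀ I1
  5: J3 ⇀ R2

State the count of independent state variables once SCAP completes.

b2 →Sf1  (source Sf1 imposes f)
b4 →I1  (I1: I, integral causality)
b0 →J1  (1-jn J1 has f-setter on 4)
b1 →J2  (J2: last free bond brings effort in)
b3 →J3  (J3 flow already set via bond 1)
b5 →J3  (J3 flow already set via bond 1)

1  (I1 all integral)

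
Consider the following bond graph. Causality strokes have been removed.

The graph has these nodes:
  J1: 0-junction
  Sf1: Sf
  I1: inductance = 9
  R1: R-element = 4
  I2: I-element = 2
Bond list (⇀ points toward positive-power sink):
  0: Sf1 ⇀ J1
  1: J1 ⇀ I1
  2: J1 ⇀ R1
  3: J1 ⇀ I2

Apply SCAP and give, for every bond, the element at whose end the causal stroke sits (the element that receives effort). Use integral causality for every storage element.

bond 0 →Sf1
bond 1 →I1
bond 2 →J1
bond 3 →I2

#0 stroke→Sf1  (Sf1 fixes flow; stroke at Sf1)
#1 stroke→I1  (prefer integral on I1)
#3 stroke→I2  (I2: I, integral causality)
#2 stroke→J1  (closing 0-jn rule on J1)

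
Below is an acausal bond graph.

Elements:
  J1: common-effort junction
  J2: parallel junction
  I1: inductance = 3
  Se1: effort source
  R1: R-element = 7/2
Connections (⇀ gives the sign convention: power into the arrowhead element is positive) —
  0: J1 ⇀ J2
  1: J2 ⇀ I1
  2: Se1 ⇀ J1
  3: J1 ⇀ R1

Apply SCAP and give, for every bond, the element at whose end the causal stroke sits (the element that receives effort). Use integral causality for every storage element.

β0 stroke→J2
β1 stroke→I1
β2 stroke→J1
β3 stroke→R1

b2 stroke→J1  (source Se1 imposes e)
b0 stroke→J2  (common-e at J1 fixed by 2)
b3 stroke→R1  (common-e at J1 fixed by 2)
b1 stroke→I1  (common-e at J2 fixed by 0)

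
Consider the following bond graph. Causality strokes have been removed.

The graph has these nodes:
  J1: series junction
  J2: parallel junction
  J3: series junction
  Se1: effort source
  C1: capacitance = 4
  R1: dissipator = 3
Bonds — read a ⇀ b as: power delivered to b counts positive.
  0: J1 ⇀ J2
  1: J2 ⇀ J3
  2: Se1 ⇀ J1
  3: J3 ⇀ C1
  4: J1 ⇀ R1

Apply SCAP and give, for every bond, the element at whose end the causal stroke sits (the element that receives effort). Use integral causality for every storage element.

#2 →J1  (Se1 fixes effort; stroke away)
#3 →J3  (C1 outputs effort q/C1)
#1 →J2  (only one flow-in slot at J3)
#0 →J1  (J2 effort already set via bond 1)
#4 →R1  (J1: last free bond brings flow in)

bond 0 stroke at J1
bond 1 stroke at J2
bond 2 stroke at J1
bond 3 stroke at J3
bond 4 stroke at R1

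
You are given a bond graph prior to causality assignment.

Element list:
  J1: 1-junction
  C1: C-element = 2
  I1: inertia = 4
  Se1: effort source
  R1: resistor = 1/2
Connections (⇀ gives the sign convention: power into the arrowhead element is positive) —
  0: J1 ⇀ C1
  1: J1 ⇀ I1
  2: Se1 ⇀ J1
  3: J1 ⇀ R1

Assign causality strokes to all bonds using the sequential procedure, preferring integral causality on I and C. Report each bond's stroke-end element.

b0 stroke→J1
b1 stroke→I1
b2 stroke→J1
b3 stroke→J1

b2 |J1  (Se1 (Se) sets effort on bond)
b0 |J1  (prefer integral on C1)
b1 |I1  (prefer integral on I1)
b3 |J1  (J1 flow already set via bond 1)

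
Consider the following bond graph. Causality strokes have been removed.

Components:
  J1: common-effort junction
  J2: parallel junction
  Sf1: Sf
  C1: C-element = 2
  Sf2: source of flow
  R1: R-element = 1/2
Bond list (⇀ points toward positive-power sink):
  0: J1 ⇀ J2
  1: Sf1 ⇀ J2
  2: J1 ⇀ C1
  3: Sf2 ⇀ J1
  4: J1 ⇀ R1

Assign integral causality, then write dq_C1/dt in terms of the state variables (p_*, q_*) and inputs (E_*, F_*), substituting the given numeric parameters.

dq_C1/dt = F_Sf1 + F_Sf2 - q_C1

b1 stroke→Sf1  (Sf1 (Sf) sets flow on bond)
b3 stroke→Sf2  (Sf2 (Sf) sets flow on bond)
b0 stroke→J2  (closing 0-jn rule on J2)
b2 stroke→J1  (prefer integral on C1)
b4 stroke→R1  (0-jn J1 has e-setter on 2)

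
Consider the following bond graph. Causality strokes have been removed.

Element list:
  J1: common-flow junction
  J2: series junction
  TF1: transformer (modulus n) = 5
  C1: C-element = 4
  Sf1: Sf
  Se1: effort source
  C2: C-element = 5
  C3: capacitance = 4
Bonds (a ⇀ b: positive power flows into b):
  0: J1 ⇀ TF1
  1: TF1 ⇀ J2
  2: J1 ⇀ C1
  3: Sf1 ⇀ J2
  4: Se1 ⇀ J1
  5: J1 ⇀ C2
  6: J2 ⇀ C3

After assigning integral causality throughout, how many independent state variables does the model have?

3  (C1, C2, C3 all integral)

#3 stroke at Sf1  (source Sf1 imposes f)
#4 stroke at J1  (Se1: effort source, stroke at far end)
#1 stroke at J2  (J2 flow already set via bond 3)
#6 stroke at J2  (1-jn J2 has f-setter on 3)
#0 stroke at TF1  (TF TF1: opposite of bond 1)
#2 stroke at J1  (J1: bond 0 brought flow, rest push out)
#5 stroke at J1  (J1 flow already set via bond 0)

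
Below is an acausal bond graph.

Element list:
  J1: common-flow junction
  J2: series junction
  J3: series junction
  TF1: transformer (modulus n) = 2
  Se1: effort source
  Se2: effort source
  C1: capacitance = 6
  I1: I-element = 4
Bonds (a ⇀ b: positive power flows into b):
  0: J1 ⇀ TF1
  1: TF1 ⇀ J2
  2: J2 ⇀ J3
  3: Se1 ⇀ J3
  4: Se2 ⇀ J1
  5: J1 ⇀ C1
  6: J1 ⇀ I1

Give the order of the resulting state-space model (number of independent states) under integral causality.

b3 stroke at J3  (source Se1 imposes e)
b4 stroke at J1  (Se2 (Se) sets effort on bond)
b2 stroke at J2  (J3: last free bond brings flow in)
b1 stroke at TF1  (only one flow-in slot at J2)
b0 stroke at J1  (TF TF1: opposite of bond 1)
b5 stroke at J1  (prefer integral on C1)
b6 stroke at I1  (J1: last free bond brings flow in)

2  (C1, I1 all integral)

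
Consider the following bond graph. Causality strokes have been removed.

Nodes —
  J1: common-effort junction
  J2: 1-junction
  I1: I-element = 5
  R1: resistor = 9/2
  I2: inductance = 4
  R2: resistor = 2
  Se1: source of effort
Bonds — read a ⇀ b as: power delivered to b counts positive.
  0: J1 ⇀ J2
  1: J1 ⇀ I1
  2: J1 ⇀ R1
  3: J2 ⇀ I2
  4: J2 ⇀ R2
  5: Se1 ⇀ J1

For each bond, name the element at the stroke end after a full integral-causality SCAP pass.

bond 0 |J2
bond 1 |I1
bond 2 |R1
bond 3 |I2
bond 4 |J2
bond 5 |J1

#5 |J1  (Se1 fixes effort; stroke away)
#0 |J2  (common-e at J1 fixed by 5)
#1 |I1  (0-jn J1 has e-setter on 5)
#2 |R1  (0-jn J1 has e-setter on 5)
#3 |I2  (prefer integral on I2)
#4 |J2  (J2: bond 3 brought flow, rest push out)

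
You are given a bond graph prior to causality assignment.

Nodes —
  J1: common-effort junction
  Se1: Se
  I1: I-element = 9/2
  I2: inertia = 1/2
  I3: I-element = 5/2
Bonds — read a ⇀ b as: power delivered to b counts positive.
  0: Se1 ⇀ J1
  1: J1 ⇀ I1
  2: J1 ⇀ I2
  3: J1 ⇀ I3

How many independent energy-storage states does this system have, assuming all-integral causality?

bond 0 stroke→J1  (Se1: effort source, stroke at far end)
bond 1 stroke→I1  (J1 effort already set via bond 0)
bond 2 stroke→I2  (0-jn J1 has e-setter on 0)
bond 3 stroke→I3  (J1: bond 0 brought effort, rest push out)

3  (I1, I2, I3 all integral)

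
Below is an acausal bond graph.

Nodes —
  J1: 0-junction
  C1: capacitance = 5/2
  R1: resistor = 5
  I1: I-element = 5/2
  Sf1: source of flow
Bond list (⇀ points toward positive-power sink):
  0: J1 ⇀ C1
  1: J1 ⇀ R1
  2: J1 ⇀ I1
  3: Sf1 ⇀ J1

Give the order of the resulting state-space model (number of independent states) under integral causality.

#3 |Sf1  (Sf1 (Sf) sets flow on bond)
#0 |J1  (C1 outputs effort q/C1)
#1 |R1  (J1: bond 0 brought effort, rest push out)
#2 |I1  (0-jn J1 has e-setter on 0)

2  (C1, I1 all integral)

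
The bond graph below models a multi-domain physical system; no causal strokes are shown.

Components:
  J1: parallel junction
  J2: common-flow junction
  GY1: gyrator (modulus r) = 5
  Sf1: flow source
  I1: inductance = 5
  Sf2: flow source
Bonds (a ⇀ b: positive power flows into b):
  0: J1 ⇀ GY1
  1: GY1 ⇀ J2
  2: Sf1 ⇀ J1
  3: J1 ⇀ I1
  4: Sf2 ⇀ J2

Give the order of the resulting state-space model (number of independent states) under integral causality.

b2 stroke→Sf1  (Sf1 (Sf) sets flow on bond)
b4 stroke→Sf2  (Sf2 (Sf) sets flow on bond)
b1 stroke→J2  (common-f at J2 fixed by 4)
b0 stroke→J1  (through GY1, causality inverts; strokes same side of GY1)
b3 stroke→I1  (common-e at J1 fixed by 0)

1  (I1 all integral)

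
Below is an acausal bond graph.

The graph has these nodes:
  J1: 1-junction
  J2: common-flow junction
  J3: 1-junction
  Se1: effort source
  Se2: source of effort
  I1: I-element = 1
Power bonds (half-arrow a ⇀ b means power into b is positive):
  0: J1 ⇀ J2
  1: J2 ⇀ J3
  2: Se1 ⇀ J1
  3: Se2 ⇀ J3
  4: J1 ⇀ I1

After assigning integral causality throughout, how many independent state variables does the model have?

1  (I1 all integral)

#2 →J1  (Se1 fixes effort; stroke away)
#3 →J3  (Se2 fixes effort; stroke away)
#1 →J2  (closing 1-jn rule on J3)
#0 →J1  (J2: last free bond brings flow in)
#4 →I1  (J1: last free bond brings flow in)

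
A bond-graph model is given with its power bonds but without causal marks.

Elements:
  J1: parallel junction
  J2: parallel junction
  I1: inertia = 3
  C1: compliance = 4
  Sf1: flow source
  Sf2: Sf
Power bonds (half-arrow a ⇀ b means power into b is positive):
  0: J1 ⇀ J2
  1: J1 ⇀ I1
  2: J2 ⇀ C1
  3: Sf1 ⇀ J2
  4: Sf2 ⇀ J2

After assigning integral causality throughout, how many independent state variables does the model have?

2  (C1, I1 all integral)

#3 stroke→Sf1  (Sf1: flow source, stroke at near end)
#4 stroke→Sf2  (Sf2: flow source, stroke at near end)
#1 stroke→I1  (prefer integral on I1)
#0 stroke→J1  (J1: last free bond brings effort in)
#2 stroke→J2  (J2: last free bond brings effort in)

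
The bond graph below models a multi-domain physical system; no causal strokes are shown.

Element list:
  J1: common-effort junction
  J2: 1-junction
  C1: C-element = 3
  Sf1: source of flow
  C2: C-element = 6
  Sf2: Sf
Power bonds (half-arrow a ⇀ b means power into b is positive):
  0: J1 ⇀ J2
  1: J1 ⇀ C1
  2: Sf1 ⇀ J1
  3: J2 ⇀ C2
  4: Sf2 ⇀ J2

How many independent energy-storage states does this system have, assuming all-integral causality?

bond 2 |Sf1  (Sf1 (Sf) sets flow on bond)
bond 4 |Sf2  (Sf2 (Sf) sets flow on bond)
bond 0 |J2  (J2: bond 4 brought flow, rest push out)
bond 3 |J2  (common-f at J2 fixed by 4)
bond 1 |J1  (J1: last free bond brings effort in)

2  (C1, C2 all integral)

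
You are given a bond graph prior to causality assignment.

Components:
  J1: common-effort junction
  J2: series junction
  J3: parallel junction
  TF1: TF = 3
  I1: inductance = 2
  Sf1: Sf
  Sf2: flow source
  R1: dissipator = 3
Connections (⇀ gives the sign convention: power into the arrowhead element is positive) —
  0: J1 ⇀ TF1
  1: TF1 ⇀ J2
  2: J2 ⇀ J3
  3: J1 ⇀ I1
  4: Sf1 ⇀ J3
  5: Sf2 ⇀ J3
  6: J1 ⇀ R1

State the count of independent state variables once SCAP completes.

1  (I1 all integral)

β4 stroke→Sf1  (Sf1: flow source, stroke at near end)
β5 stroke→Sf2  (source Sf2 imposes f)
β2 stroke→J3  (J3 needs exactly one e-in)
β1 stroke→J2  (J2 flow already set via bond 2)
β0 stroke→TF1  (TF1 one-in-one-out from 1)
β3 stroke→I1  (I1 integral (f out))
β6 stroke→J1  (J1 needs exactly one e-in)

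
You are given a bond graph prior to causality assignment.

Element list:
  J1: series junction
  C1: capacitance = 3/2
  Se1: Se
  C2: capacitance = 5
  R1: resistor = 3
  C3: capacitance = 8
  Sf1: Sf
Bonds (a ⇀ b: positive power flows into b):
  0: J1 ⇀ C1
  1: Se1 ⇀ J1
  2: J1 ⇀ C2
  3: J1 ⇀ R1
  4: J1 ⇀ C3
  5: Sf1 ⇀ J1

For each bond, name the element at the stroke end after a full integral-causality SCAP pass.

β1 →J1  (Se1: effort source, stroke at far end)
β5 →Sf1  (source Sf1 imposes f)
β0 →J1  (common-f at J1 fixed by 5)
β2 →J1  (common-f at J1 fixed by 5)
β3 →J1  (J1 flow already set via bond 5)
β4 →J1  (common-f at J1 fixed by 5)

#0 →J1
#1 →J1
#2 →J1
#3 →J1
#4 →J1
#5 →Sf1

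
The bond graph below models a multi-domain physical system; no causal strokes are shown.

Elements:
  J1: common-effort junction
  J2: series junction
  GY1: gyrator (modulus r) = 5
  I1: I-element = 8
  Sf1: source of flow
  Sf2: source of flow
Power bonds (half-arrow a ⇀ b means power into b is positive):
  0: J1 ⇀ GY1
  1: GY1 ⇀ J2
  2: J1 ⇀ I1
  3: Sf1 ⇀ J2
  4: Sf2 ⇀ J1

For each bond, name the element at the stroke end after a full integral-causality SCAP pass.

b3 stroke at Sf1  (Sf1: flow source, stroke at near end)
b4 stroke at Sf2  (source Sf2 imposes f)
b1 stroke at J2  (common-f at J2 fixed by 3)
b0 stroke at J1  (through GY1, causality inverts; strokes same side of GY1)
b2 stroke at I1  (0-jn J1 has e-setter on 0)

β0 stroke at J1
β1 stroke at J2
β2 stroke at I1
β3 stroke at Sf1
β4 stroke at Sf2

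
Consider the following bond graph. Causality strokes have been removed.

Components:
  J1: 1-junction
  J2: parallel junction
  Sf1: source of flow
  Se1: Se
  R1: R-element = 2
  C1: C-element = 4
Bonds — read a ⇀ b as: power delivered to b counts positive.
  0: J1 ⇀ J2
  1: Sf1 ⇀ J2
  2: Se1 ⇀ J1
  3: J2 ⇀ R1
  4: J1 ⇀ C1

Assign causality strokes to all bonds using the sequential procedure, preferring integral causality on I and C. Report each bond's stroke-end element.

b1 |Sf1  (source Sf1 imposes f)
b2 |J1  (source Se1 imposes e)
b4 |J1  (C1: C, integral causality)
b0 |J2  (only one flow-in slot at J1)
b3 |R1  (0-jn J2 has e-setter on 0)

bond 0 stroke at J2
bond 1 stroke at Sf1
bond 2 stroke at J1
bond 3 stroke at R1
bond 4 stroke at J1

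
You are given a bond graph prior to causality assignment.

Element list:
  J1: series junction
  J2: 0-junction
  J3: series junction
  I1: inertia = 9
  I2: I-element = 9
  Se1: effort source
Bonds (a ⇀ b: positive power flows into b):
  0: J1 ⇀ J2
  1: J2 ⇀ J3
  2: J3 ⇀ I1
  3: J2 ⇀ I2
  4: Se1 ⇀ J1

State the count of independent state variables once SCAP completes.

2  (I1, I2 all integral)

#4 |J1  (Se1 fixes effort; stroke away)
#0 |J2  (only one flow-in slot at J1)
#1 |J3  (J2 effort already set via bond 0)
#3 |I2  (common-e at J2 fixed by 0)
#2 |I1  (only one flow-in slot at J3)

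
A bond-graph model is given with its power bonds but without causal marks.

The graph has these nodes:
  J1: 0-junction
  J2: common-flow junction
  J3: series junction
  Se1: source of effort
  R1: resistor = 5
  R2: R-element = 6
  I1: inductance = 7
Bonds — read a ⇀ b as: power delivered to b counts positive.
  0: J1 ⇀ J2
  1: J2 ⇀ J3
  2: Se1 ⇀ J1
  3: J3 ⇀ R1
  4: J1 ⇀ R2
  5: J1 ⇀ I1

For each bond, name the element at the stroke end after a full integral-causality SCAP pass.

#0 |J2
#1 |J3
#2 |J1
#3 |R1
#4 |R2
#5 |I1

#2 |J1  (source Se1 imposes e)
#0 |J2  (J1: bond 2 brought effort, rest push out)
#4 |R2  (common-e at J1 fixed by 2)
#5 |I1  (J1: bond 2 brought effort, rest push out)
#1 |J3  (only one flow-in slot at J2)
#3 |R1  (J3: last free bond brings flow in)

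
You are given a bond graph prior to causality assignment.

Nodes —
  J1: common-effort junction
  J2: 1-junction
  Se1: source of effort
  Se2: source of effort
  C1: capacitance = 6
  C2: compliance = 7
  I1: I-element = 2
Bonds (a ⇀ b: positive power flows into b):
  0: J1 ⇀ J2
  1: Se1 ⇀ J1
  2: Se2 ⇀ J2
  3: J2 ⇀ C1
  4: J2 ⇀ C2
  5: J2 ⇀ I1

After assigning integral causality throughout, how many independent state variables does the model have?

bond 1 →J1  (Se1: effort source, stroke at far end)
bond 2 →J2  (source Se2 imposes e)
bond 0 →J2  (J1: bond 1 brought effort, rest push out)
bond 3 →J2  (prefer integral on C1)
bond 4 →J2  (C2: C, integral causality)
bond 5 →I1  (J2: last free bond brings flow in)

3  (C1, C2, I1 all integral)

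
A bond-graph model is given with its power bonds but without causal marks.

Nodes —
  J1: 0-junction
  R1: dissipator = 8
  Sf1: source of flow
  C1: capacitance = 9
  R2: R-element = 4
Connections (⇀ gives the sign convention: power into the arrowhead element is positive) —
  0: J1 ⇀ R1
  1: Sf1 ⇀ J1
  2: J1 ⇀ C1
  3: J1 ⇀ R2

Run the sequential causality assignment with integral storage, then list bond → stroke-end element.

β0 →R1
β1 →Sf1
β2 →J1
β3 →R2

#1 →Sf1  (Sf1 fixes flow; stroke at Sf1)
#2 →J1  (C1 outputs effort q/C1)
#0 →R1  (J1 effort already set via bond 2)
#3 →R2  (common-e at J1 fixed by 2)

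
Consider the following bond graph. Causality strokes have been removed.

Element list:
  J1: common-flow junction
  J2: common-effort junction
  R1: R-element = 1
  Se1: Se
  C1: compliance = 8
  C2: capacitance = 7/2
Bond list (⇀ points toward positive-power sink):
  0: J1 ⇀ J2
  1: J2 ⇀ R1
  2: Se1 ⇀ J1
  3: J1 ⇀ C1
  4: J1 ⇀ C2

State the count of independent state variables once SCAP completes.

b2 →J1  (Se1 fixes effort; stroke away)
b3 →J1  (C1 integral (e out))
b4 →J1  (prefer integral on C2)
b0 →J2  (closing 1-jn rule on J1)
b1 →R1  (common-e at J2 fixed by 0)

2  (C1, C2 all integral)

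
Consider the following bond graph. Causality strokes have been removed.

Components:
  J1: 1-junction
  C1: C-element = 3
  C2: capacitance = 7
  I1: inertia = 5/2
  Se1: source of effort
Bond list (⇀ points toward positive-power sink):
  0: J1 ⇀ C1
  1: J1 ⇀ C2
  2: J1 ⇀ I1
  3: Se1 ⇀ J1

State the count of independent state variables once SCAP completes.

3  (C1, C2, I1 all integral)

#3 stroke→J1  (Se1 (Se) sets effort on bond)
#0 stroke→J1  (C1: C, integral causality)
#1 stroke→J1  (C2 outputs effort q/C2)
#2 stroke→I1  (J1: last free bond brings flow in)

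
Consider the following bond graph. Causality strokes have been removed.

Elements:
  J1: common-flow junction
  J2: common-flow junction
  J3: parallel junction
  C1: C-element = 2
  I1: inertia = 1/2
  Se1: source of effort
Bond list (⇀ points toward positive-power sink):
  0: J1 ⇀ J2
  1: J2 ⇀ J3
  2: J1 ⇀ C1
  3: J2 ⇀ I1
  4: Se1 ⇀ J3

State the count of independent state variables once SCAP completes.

2  (C1, I1 all integral)

β4 stroke at J3  (Se1: effort source, stroke at far end)
β1 stroke at J2  (J3: bond 4 brought effort, rest push out)
β2 stroke at J1  (C1 integral (e out))
β0 stroke at J2  (J1: last free bond brings flow in)
β3 stroke at I1  (J2 needs exactly one f-in)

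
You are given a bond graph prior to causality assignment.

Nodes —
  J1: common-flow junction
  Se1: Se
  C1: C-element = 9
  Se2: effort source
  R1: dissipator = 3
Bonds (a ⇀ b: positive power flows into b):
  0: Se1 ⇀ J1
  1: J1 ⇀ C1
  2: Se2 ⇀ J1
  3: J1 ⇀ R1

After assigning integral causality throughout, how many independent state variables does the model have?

#0 stroke→J1  (Se1 fixes effort; stroke away)
#2 stroke→J1  (source Se2 imposes e)
#1 stroke→J1  (C1 outputs effort q/C1)
#3 stroke→R1  (J1 needs exactly one f-in)

1  (C1 all integral)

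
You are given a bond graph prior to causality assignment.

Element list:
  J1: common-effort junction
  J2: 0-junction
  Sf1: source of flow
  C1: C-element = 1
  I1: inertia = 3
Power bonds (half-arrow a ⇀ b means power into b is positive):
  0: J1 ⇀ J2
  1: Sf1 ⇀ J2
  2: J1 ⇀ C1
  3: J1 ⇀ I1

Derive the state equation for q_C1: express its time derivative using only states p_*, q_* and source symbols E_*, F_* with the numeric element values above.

dq_C1/dt = F_Sf1 - p_I1/3

β1 stroke at Sf1  (Sf1: flow source, stroke at near end)
β0 stroke at J2  (J2 needs exactly one e-in)
β2 stroke at J1  (C1: C, integral causality)
β3 stroke at I1  (common-e at J1 fixed by 2)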